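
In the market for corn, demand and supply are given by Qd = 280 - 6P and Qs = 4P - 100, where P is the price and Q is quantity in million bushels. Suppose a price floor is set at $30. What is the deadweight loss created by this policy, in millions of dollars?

0

Setting quantity demanded equal to quantity supplied, 280 - 6P = 4P - 100, gives P* = 38 and Q* = 52.
The floor of 30 is below the equilibrium price 38, so it is not binding; the market clears at P* = 38, Q* = 52.
Since the control does not bind, no trades are prevented and deadweight loss is zero.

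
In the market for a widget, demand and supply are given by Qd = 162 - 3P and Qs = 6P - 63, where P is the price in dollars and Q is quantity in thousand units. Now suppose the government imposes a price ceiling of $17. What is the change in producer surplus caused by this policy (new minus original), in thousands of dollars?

Equilibrium: 162 - 3P = 6P - 63, so 225 = 9P and P* = 25, Q* = 87.
Because the ceiling (17) lies below the market-clearing price, it is binding.
At P = 17: Qd = 162 - 3·17 = 111 and Qs = 6·17 - 63 = 39.
Producer surplus without the control is ½ · (25 - 10.5) · 87 = 630.75.
With the ceiling, producers sell 39 units at 17, so PS = ½ · (17 - 10.5) · 39 = 126.75.
Change in producer surplus = 126.75 - 630.75 = -504.

-504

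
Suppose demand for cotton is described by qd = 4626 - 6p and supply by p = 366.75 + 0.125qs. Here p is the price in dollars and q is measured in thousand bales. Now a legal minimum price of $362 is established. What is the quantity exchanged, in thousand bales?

1386

Rearranging supply gives qs = 8p - 2934. Setting quantity demanded equal to quantity supplied, 4626 - 6p = 8p - 2934, gives p* = 540 and q* = 1386.
The floor of 362 is below the equilibrium price 540, so it is not binding; the market clears at p* = 540, q* = 1386.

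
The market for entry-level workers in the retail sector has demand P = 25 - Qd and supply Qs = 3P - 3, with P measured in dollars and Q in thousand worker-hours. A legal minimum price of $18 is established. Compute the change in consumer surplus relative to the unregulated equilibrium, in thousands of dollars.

Rearranging demand gives Qd = 25 - P. In a free market, 25 - P = 3P - 3 gives the equilibrium P* = 7, Q* = 18.
Because the floor (18) lies above the market-clearing price, it is binding.
At P = 18: Qd = 25 - 18 = 7 and Qs = 3·18 - 3 = 51.
Consumer surplus without the control is ½ · (25 - 7) · 18 = 162.
With the floor, consumers buy 7 units at 18, so CS = ½ · (25 - 18) · 7 = 24.5.
Change in consumer surplus = 24.5 - 162 = -137.5.

-137.5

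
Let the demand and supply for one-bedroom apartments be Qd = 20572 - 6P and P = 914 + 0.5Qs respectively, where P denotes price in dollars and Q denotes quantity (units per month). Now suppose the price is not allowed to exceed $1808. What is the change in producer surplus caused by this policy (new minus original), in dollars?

Rearranging supply gives Qs = 2P - 1828. Equilibrium: 20572 - 6P = 2P - 1828, so 22400 = 8P and P* = 2800, Q* = 3772.
Because the ceiling (1808) lies below the market-clearing price, it is binding.
At P = 1808: Qd = 20572 - 6·1808 = 9724 and Qs = 2·1808 - 1828 = 1788.
Producer surplus without the control is ½ · (2800 - 914) · 3772 = 3556996.
With the ceiling, producers sell 1788 units at 1808, so PS = ½ · (1808 - 914) · 1788 = 799236.
Change in producer surplus = 799236 - 3556996 = -2757760.

-2757760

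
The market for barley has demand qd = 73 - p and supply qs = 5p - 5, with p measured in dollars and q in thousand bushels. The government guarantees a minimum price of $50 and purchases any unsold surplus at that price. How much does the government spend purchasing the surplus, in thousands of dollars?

11100

Without the control the market clears where 73 - p = 5p - 5, i.e. p* = 13 and q* = 60.
Since 50 > 13, the floor is binding.
At p = 50: qd = 73 - 50 = 23 and qs = 5·50 - 5 = 245.
Surplus = qs - qd = 222.
Government expenditure = surplus × support price = 222 × 50 = 11100.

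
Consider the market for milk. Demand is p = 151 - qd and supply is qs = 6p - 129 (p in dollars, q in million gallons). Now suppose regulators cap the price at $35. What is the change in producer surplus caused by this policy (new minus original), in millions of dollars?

Rearranging demand gives qd = 151 - p. Setting quantity demanded equal to quantity supplied, 151 - p = 6p - 129, gives p* = 40 and q* = 111.
Because the ceiling (35) lies below the market-clearing price, it is binding.
At p = 35: qd = 151 - 35 = 116 and qs = 6·35 - 129 = 81.
Producer surplus without the control is ½ · (40 - 21.5) · 111 = 1026.75.
With the ceiling, producers sell 81 units at 35, so PS = ½ · (35 - 21.5) · 81 = 546.75.
Change in producer surplus = 546.75 - 1026.75 = -480.

-480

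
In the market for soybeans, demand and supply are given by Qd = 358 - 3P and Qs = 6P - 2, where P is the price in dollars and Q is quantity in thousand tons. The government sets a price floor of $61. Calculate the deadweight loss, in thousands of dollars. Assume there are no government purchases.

Without the control the market clears where 358 - 3P = 6P - 2, i.e. P* = 40 and Q* = 238.
Since 61 > 40, the floor is binding.
At P = 61: Qd = 358 - 3·61 = 175 and Qs = 6·61 - 2 = 364.
Quantity traded falls to 175. At Q = 175 the demand price is (358 - 175)/3 = 61 and the supply price is (2 + 175)/6 = 29.5.
Deadweight loss = ½ · (61 - 29.5) · (238 - 175) = ½ · 31.5 · 63 = 992.25.

992.25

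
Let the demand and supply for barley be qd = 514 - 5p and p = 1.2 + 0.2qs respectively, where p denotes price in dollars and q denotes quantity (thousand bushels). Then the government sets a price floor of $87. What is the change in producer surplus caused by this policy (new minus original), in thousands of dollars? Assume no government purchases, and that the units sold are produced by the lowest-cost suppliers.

-297.5

Rearranging supply gives qs = 5p - 6. In a free market, 514 - 5p = 5p - 6 gives the equilibrium p* = 52, q* = 254.
Since 87 > 52, the floor is binding.
At p = 87: qd = 514 - 5·87 = 79 and qs = 5·87 - 6 = 429.
Producer surplus without the control is ½ · (52 - 1.2) · 254 = 6451.6.
With the floor, 79 units are sold at 87. The supply price at q = 79 is 17, so PS = ½ · [(87 - 1.2) + (87 - 17)] · 79 = 6154.1.
Change in producer surplus = 6154.1 - 6451.6 = -297.5.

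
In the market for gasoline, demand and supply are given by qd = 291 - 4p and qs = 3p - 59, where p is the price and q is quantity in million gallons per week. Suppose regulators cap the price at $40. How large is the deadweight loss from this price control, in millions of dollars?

262.5

In a free market, 291 - 4p = 3p - 59 gives the equilibrium p* = 50, q* = 91.
The ceiling of 40 is below the equilibrium price 50, so it binds.
At p = 40: qd = 291 - 4·40 = 131 and qs = 3·40 - 59 = 61.
Quantity traded falls to 61. At q = 61 the demand price is (291 - 61)/4 = 57.5 and the supply price is (59 + 61)/3 = 40.
Deadweight loss = ½ · (57.5 - 40) · (91 - 61) = ½ · 17.5 · 30 = 262.5.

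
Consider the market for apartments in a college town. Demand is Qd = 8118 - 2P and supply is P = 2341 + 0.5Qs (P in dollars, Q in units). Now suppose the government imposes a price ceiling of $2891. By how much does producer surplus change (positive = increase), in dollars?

Rearranging supply gives Qs = 2P - 4682. In a free market, 8118 - 2P = 2P - 4682 gives the equilibrium P* = 3200, Q* = 1718.
Since 2891 < 3200, the ceiling is binding.
At P = 2891: Qd = 8118 - 2·2891 = 2336 and Qs = 2·2891 - 4682 = 1100.
Producer surplus without the control is ½ · (3200 - 2341) · 1718 = 737881.
With the ceiling, producers sell 1100 units at 2891, so PS = ½ · (2891 - 2341) · 1100 = 302500.
Change in producer surplus = 302500 - 737881 = -435381.

-435381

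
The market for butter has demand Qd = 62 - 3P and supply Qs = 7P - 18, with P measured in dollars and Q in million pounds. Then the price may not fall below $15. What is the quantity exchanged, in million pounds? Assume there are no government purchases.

17

Equilibrium: 62 - 3P = 7P - 18, so 80 = 10P and P* = 8, Q* = 38.
Since 15 > 8, the floor is binding.
At P = 15: Qd = 62 - 3·15 = 17 and Qs = 7·15 - 18 = 87.
The quantity actually transacted is the short side, demand: 17.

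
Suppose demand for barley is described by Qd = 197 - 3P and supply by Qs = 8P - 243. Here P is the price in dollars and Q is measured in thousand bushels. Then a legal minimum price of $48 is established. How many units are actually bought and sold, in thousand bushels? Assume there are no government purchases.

Without the control the market clears where 197 - 3P = 8P - 243, i.e. P* = 40 and Q* = 77.
The floor of 48 is above the equilibrium price 40, so it binds.
At P = 48: Qd = 197 - 3·48 = 53 and Qs = 8·48 - 243 = 141.
The quantity actually transacted is the short side, demand: 53.

53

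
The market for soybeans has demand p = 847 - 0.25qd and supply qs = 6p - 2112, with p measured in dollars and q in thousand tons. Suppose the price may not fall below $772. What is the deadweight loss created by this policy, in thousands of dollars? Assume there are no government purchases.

164280

Rearranging demand gives qd = 3388 - 4p. Setting quantity demanded equal to quantity supplied, 3388 - 4p = 6p - 2112, gives p* = 550 and q* = 1188.
Since 772 > 550, the floor is binding.
At p = 772: qd = 3388 - 4·772 = 300 and qs = 6·772 - 2112 = 2520.
Quantity traded falls to 300. At q = 300 the demand price is (3388 - 300)/4 = 772 and the supply price is (2112 + 300)/6 = 402.
Deadweight loss = ½ · (772 - 402) · (1188 - 300) = ½ · 370 · 888 = 164280.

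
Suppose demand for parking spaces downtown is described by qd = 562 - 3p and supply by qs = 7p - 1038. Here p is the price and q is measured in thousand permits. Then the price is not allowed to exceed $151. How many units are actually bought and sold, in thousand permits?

In a free market, 562 - 3p = 7p - 1038 gives the equilibrium p* = 160, q* = 82.
Since 151 < 160, the ceiling is binding.
At p = 151: qd = 562 - 3·151 = 109 and qs = 7·151 - 1038 = 19.
The quantity actually transacted is the short side, supply: 19.

19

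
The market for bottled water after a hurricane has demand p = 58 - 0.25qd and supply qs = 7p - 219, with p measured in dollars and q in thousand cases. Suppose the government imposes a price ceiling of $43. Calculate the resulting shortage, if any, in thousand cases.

Rearranging demand gives qd = 232 - 4p. Equilibrium: 232 - 4p = 7p - 219, so 451 = 11p and p* = 41, q* = 68.
Since 43 is above p* = 41, the ceiling does not bind and the free-market outcome prevails.
Since the control does not bind, there is no shortage.

0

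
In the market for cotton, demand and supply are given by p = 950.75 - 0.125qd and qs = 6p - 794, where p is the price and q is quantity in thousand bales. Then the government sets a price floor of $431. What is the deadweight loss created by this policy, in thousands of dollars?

Rearranging demand gives qd = 7606 - 8p. Without the control the market clears where 7606 - 8p = 6p - 794, i.e. p* = 600 and q* = 2806.
The floor of 431 is below the equilibrium price 600, so it is not binding; the market clears at p* = 600, q* = 2806.
Since the control does not bind, no trades are prevented and deadweight loss is zero.

0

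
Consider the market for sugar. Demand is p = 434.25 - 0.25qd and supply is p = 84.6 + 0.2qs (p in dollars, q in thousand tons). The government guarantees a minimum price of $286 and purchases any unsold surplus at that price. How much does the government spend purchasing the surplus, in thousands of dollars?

Rearranging demand gives qd = 1737 - 4p; rearranging supply gives qs = 5p - 423. Setting quantity demanded equal to quantity supplied, 1737 - 4p = 5p - 423, gives p* = 240 and q* = 777.
Because the floor (286) lies above the market-clearing price, it is binding.
At p = 286: qd = 1737 - 4·286 = 593 and qs = 5·286 - 423 = 1007.
Surplus = qs - qd = 414.
Government expenditure = surplus × support price = 414 × 286 = 118404.

118404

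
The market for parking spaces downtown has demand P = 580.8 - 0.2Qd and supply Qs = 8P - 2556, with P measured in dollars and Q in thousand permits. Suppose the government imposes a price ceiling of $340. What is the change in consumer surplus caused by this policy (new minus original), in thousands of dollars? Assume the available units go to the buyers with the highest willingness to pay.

-27840

Rearranging demand gives Qd = 2904 - 5P. In a free market, 2904 - 5P = 8P - 2556 gives the equilibrium P* = 420, Q* = 804.
Because the ceiling (340) lies below the market-clearing price, it is binding.
At P = 340: Qd = 2904 - 5·340 = 1204 and Qs = 8·340 - 2556 = 164.
Consumer surplus without the control is ½ · (580.8 - 420) · 804 = 64641.6.
With the ceiling, 164 units are sold at 340 (assume they go to the highest-value buyers). The demand price at Q = 164 is 548, so CS = ½ · [(580.8 - 340) + (548 - 340)] · 164 = 36801.6.
Change in consumer surplus = 36801.6 - 64641.6 = -27840.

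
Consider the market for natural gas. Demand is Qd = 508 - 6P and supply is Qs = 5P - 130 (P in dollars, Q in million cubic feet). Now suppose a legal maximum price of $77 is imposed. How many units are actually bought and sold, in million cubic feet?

In a free market, 508 - 6P = 5P - 130 gives the equilibrium P* = 58, Q* = 160.
The ceiling of 77 is above the equilibrium price 58, so it is not binding; the market clears at P* = 58, Q* = 160.

160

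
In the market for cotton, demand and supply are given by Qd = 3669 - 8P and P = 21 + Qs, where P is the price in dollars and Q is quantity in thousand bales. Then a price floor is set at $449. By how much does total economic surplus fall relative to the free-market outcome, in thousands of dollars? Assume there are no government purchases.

Rearranging supply gives Qs = P - 21. Without the control the market clears where 3669 - 8P = P - 21, i.e. P* = 410 and Q* = 389.
The floor of 449 is above the equilibrium price 410, so it binds.
At P = 449: Qd = 3669 - 8·449 = 77 and Qs = 449 - 21 = 428.
Quantity traded falls to 77. At Q = 77 the demand price is (3669 - 77)/8 = 449 and the supply price is 21 + 77 = 98.
Deadweight loss = ½ · (449 - 98) · (389 - 77) = ½ · 351 · 312 = 54756.

54756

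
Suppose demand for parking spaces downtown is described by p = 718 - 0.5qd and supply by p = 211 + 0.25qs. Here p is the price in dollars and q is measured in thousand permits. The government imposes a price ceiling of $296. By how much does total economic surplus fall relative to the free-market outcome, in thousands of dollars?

42336

Rearranging demand gives qd = 1436 - 2p; rearranging supply gives qs = 4p - 844. Setting quantity demanded equal to quantity supplied, 1436 - 2p = 4p - 844, gives p* = 380 and q* = 676.
The ceiling of 296 is below the equilibrium price 380, so it binds.
At p = 296: qd = 1436 - 2·296 = 844 and qs = 4·296 - 844 = 340.
Quantity traded falls to 340. At q = 340 the demand price is (1436 - 340)/2 = 548 and the supply price is (844 + 340)/4 = 296.
Deadweight loss = ½ · (548 - 296) · (676 - 340) = ½ · 252 · 336 = 42336.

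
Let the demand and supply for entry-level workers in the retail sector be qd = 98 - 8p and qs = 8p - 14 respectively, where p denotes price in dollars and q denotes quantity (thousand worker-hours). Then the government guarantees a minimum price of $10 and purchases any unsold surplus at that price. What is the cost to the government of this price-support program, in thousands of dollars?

Setting quantity demanded equal to quantity supplied, 98 - 8p = 8p - 14, gives p* = 7 and q* = 42.
Since 10 > 7, the floor is binding.
At p = 10: qd = 98 - 8·10 = 18 and qs = 8·10 - 14 = 66.
Surplus = qs - qd = 48.
Government expenditure = surplus × support price = 48 × 10 = 480.

480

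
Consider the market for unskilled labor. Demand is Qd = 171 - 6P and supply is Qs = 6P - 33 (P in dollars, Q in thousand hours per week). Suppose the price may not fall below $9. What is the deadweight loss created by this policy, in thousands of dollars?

0

Setting quantity demanded equal to quantity supplied, 171 - 6P = 6P - 33, gives P* = 17 and Q* = 69.
The floor of 9 is below the equilibrium price 17, so it is not binding; the market clears at P* = 17, Q* = 69.
Since the control does not bind, no trades are prevented and deadweight loss is zero.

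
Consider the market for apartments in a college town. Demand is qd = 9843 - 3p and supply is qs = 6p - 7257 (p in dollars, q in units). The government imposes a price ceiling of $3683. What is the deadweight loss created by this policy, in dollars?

0

Without the control the market clears where 9843 - 3p = 6p - 7257, i.e. p* = 1900 and q* = 4143.
The ceiling of 3683 is above the equilibrium price 1900, so it is not binding; the market clears at p* = 1900, q* = 4143.
Since the control does not bind, no trades are prevented and deadweight loss is zero.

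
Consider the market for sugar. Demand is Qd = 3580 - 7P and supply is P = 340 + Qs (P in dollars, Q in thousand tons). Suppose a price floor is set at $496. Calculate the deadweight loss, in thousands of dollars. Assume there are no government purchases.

1008

Rearranging supply gives Qs = P - 340. Without the control the market clears where 3580 - 7P = P - 340, i.e. P* = 490 and Q* = 150.
Since 496 > 490, the floor is binding.
At P = 496: Qd = 3580 - 7·496 = 108 and Qs = 496 - 340 = 156.
Quantity traded falls to 108. At Q = 108 the demand price is (3580 - 108)/7 = 496 and the supply price is 340 + 108 = 448.
Deadweight loss = ½ · (496 - 448) · (150 - 108) = ½ · 48 · 42 = 1008.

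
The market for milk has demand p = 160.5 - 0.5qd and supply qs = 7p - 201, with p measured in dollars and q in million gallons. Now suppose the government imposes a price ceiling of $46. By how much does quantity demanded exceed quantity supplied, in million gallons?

108

Rearranging demand gives qd = 321 - 2p. Without the control the market clears where 321 - 2p = 7p - 201, i.e. p* = 58 and q* = 205.
Because the ceiling (46) lies below the market-clearing price, it is binding.
At p = 46: qd = 321 - 2·46 = 229 and qs = 7·46 - 201 = 121.
Shortage = qd - qs = 229 - 121 = 108.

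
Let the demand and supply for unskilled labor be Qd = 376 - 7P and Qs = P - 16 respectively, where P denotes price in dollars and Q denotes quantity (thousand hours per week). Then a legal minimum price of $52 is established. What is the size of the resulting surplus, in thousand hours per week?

Without the control the market clears where 376 - 7P = P - 16, i.e. P* = 49 and Q* = 33.
The floor of 52 is above the equilibrium price 49, so it binds.
At P = 52: Qd = 376 - 7·52 = 12 and Qs = 52 - 16 = 36.
Surplus = Qs - Qd = 36 - 12 = 24.

24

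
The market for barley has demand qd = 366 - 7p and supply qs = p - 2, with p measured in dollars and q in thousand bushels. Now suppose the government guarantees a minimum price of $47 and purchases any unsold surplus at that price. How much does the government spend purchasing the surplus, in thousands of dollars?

Setting quantity demanded equal to quantity supplied, 366 - 7p = p - 2, gives p* = 46 and q* = 44.
The floor of 47 is above the equilibrium price 46, so it binds.
At p = 47: qd = 366 - 7·47 = 37 and qs = 47 - 2 = 45.
Surplus = qs - qd = 8.
Government expenditure = surplus × support price = 8 × 47 = 376.

376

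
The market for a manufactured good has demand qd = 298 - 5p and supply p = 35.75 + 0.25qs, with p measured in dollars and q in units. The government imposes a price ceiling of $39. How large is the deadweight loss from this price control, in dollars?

Rearranging supply gives qs = 4p - 143. Without the control the market clears where 298 - 5p = 4p - 143, i.e. p* = 49 and q* = 53.
Because the ceiling (39) lies below the market-clearing price, it is binding.
At p = 39: qd = 298 - 5·39 = 103 and qs = 4·39 - 143 = 13.
Quantity traded falls to 13. At q = 13 the demand price is (298 - 13)/5 = 57 and the supply price is (143 + 13)/4 = 39.
Deadweight loss = ½ · (57 - 39) · (53 - 13) = ½ · 18 · 40 = 360.

360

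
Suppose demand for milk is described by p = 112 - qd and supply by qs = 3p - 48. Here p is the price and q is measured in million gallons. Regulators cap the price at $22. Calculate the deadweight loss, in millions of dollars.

1944

Rearranging demand gives qd = 112 - p. Setting quantity demanded equal to quantity supplied, 112 - p = 3p - 48, gives p* = 40 and q* = 72.
Because the ceiling (22) lies below the market-clearing price, it is binding.
At p = 22: qd = 112 - 22 = 90 and qs = 3·22 - 48 = 18.
Quantity traded falls to 18. At q = 18 the demand price is 112 - 18 = 94 and the supply price is (48 + 18)/3 = 22.
Deadweight loss = ½ · (94 - 22) · (72 - 18) = ½ · 72 · 54 = 1944.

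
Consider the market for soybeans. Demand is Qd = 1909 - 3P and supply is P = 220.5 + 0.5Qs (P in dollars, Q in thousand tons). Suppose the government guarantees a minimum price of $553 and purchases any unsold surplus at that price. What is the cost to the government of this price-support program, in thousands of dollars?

Rearranging supply gives Qs = 2P - 441. Setting quantity demanded equal to quantity supplied, 1909 - 3P = 2P - 441, gives P* = 470 and Q* = 499.
The floor of 553 is above the equilibrium price 470, so it binds.
At P = 553: Qd = 1909 - 3·553 = 250 and Qs = 2·553 - 441 = 665.
Surplus = Qs - Qd = 415.
Government expenditure = surplus × support price = 415 × 553 = 229495.

229495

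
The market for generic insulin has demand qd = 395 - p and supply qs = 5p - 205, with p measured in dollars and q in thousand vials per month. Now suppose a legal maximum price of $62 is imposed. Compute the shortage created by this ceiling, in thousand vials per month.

Setting quantity demanded equal to quantity supplied, 395 - p = 5p - 205, gives p* = 100 and q* = 295.
The ceiling of 62 is below the equilibrium price 100, so it binds.
At p = 62: qd = 395 - 62 = 333 and qs = 5·62 - 205 = 105.
Shortage = qd - qs = 333 - 105 = 228.

228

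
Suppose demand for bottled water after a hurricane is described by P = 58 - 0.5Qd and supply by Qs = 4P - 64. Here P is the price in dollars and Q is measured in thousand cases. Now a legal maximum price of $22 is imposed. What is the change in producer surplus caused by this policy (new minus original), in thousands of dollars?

Rearranging demand gives Qd = 116 - 2P. Setting quantity demanded equal to quantity supplied, 116 - 2P = 4P - 64, gives P* = 30 and Q* = 56.
Because the ceiling (22) lies below the market-clearing price, it is binding.
At P = 22: Qd = 116 - 2·22 = 72 and Qs = 4·22 - 64 = 24.
Producer surplus without the control is ½ · (30 - 16) · 56 = 392.
With the ceiling, producers sell 24 units at 22, so PS = ½ · (22 - 16) · 24 = 72.
Change in producer surplus = 72 - 392 = -320.

-320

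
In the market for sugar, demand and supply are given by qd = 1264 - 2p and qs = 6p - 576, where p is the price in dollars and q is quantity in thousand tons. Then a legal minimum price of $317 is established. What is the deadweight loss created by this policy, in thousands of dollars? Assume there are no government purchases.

10092

Without the control the market clears where 1264 - 2p = 6p - 576, i.e. p* = 230 and q* = 804.
Because the floor (317) lies above the market-clearing price, it is binding.
At p = 317: qd = 1264 - 2·317 = 630 and qs = 6·317 - 576 = 1326.
Quantity traded falls to 630. At q = 630 the demand price is (1264 - 630)/2 = 317 and the supply price is (576 + 630)/6 = 201.
Deadweight loss = ½ · (317 - 201) · (804 - 630) = ½ · 116 · 174 = 10092.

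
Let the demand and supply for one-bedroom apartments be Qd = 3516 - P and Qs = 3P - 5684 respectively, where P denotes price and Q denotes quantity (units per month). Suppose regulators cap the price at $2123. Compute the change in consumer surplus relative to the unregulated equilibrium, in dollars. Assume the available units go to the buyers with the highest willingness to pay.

-19735.5

Without the control the market clears where 3516 - P = 3P - 5684, i.e. P* = 2300 and Q* = 1216.
Since 2123 < 2300, the ceiling is binding.
At P = 2123: Qd = 3516 - 2123 = 1393 and Qs = 3·2123 - 5684 = 685.
Consumer surplus without the control is ½ · (3516 - 2300) · 1216 = 739328.
With the ceiling, 685 units are sold at 2123 (assume they go to the highest-value buyers). The demand price at Q = 685 is 2831, so CS = ½ · [(3516 - 2123) + (2831 - 2123)] · 685 = 719592.5.
Change in consumer surplus = 719592.5 - 739328 = -19735.5.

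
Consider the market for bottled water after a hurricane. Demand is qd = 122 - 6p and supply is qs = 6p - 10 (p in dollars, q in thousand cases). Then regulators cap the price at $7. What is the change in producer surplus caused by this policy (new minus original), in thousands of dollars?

-176

Equilibrium: 122 - 6p = 6p - 10, so 132 = 12p and p* = 11, q* = 56.
Because the ceiling (7) lies below the market-clearing price, it is binding.
At p = 7: qd = 122 - 6·7 = 80 and qs = 6·7 - 10 = 32.
Producer surplus without the control is ½ · (11 - 5/3) · 56 = 784/3.
With the ceiling, producers sell 32 units at 7, so PS = ½ · (7 - 5/3) · 32 = 256/3.
Change in producer surplus = 256/3 - 784/3 = -176.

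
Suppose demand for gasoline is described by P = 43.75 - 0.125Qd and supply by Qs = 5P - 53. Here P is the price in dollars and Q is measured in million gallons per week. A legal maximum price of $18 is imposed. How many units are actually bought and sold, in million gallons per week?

Rearranging demand gives Qd = 350 - 8P. Setting quantity demanded equal to quantity supplied, 350 - 8P = 5P - 53, gives P* = 31 and Q* = 102.
The ceiling of 18 is below the equilibrium price 31, so it binds.
At P = 18: Qd = 350 - 8·18 = 206 and Qs = 5·18 - 53 = 37.
The quantity actually transacted is the short side, supply: 37.

37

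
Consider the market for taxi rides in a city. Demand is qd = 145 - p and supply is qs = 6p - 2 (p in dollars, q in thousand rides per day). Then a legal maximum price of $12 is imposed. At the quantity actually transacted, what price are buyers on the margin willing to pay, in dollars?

Without the control the market clears where 145 - p = 6p - 2, i.e. p* = 21 and q* = 124.
Since 12 < 21, the ceiling is binding.
At p = 12: qd = 145 - 12 = 133 and qs = 6·12 - 2 = 70.
Only 70 units reach the market. On the demand curve, the marginal buyer's willingness to pay at q = 70 is (145 - 70) = 75.

75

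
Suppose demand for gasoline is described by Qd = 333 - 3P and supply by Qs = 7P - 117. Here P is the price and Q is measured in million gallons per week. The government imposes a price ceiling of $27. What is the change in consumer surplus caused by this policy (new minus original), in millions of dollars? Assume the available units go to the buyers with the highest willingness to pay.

-1350

Setting quantity demanded equal to quantity supplied, 333 - 3P = 7P - 117, gives P* = 45 and Q* = 198.
The ceiling of 27 is below the equilibrium price 45, so it binds.
At P = 27: Qd = 333 - 3·27 = 252 and Qs = 7·27 - 117 = 72.
Consumer surplus without the control is ½ · (111 - 45) · 198 = 6534.
With the ceiling, 72 units are sold at 27 (assume they go to the highest-value buyers). The demand price at Q = 72 is 87, so CS = ½ · [(111 - 27) + (87 - 27)] · 72 = 5184.
Change in consumer surplus = 5184 - 6534 = -1350.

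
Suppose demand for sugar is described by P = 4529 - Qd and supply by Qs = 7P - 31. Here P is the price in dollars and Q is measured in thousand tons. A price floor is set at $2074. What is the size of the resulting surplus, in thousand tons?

12032

Rearranging demand gives Qd = 4529 - P. Equilibrium: 4529 - P = 7P - 31, so 4560 = 8P and P* = 570, Q* = 3959.
The floor of 2074 is above the equilibrium price 570, so it binds.
At P = 2074: Qd = 4529 - 2074 = 2455 and Qs = 7·2074 - 31 = 14487.
Surplus = Qs - Qd = 14487 - 2455 = 12032.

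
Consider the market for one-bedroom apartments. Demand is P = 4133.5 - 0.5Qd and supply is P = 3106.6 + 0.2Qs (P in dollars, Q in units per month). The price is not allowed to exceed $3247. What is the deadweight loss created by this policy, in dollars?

Rearranging demand gives Qd = 8267 - 2P; rearranging supply gives Qs = 5P - 15533. Without the control the market clears where 8267 - 2P = 5P - 15533, i.e. P* = 3400 and Q* = 1467.
Since 3247 < 3400, the ceiling is binding.
At P = 3247: Qd = 8267 - 2·3247 = 1773 and Qs = 5·3247 - 15533 = 702.
Quantity traded falls to 702. At Q = 702 the demand price is (8267 - 702)/2 = 3782.5 and the supply price is (15533 + 702)/5 = 3247.
Deadweight loss = ½ · (3782.5 - 3247) · (1467 - 702) = ½ · 535.5 · 765 = 204828.75.

204828.75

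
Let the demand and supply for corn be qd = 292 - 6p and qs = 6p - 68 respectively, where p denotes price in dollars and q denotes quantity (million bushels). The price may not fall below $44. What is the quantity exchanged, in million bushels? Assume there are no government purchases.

Without the control the market clears where 292 - 6p = 6p - 68, i.e. p* = 30 and q* = 112.
The floor of 44 is above the equilibrium price 30, so it binds.
At p = 44: qd = 292 - 6·44 = 28 and qs = 6·44 - 68 = 196.
The quantity actually transacted is the short side, demand: 28.

28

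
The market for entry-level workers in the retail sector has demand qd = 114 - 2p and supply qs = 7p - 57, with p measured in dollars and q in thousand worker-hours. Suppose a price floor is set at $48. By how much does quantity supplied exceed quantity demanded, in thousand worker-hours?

Equilibrium: 114 - 2p = 7p - 57, so 171 = 9p and p* = 19, q* = 76.
Because the floor (48) lies above the market-clearing price, it is binding.
At p = 48: qd = 114 - 2·48 = 18 and qs = 7·48 - 57 = 279.
Surplus = qs - qd = 279 - 18 = 261.

261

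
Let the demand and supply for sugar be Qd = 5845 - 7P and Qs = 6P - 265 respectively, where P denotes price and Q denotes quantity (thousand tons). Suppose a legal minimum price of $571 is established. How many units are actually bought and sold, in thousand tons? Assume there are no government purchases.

Equilibrium: 5845 - 7P = 6P - 265, so 6110 = 13P and P* = 470, Q* = 2555.
Because the floor (571) lies above the market-clearing price, it is binding.
At P = 571: Qd = 5845 - 7·571 = 1848 and Qs = 6·571 - 265 = 3161.
The quantity actually transacted is the short side, demand: 1848.

1848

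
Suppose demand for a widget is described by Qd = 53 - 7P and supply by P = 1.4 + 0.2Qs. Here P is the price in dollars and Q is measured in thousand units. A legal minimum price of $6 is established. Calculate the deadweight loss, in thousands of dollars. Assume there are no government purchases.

8.4

Rearranging supply gives Qs = 5P - 7. Without the control the market clears where 53 - 7P = 5P - 7, i.e. P* = 5 and Q* = 18.
Since 6 > 5, the floor is binding.
At P = 6: Qd = 53 - 7·6 = 11 and Qs = 5·6 - 7 = 23.
Quantity traded falls to 11. At Q = 11 the demand price is (53 - 11)/7 = 6 and the supply price is (7 + 11)/5 = 3.6.
Deadweight loss = ½ · (6 - 3.6) · (18 - 11) = ½ · 2.4 · 7 = 8.4.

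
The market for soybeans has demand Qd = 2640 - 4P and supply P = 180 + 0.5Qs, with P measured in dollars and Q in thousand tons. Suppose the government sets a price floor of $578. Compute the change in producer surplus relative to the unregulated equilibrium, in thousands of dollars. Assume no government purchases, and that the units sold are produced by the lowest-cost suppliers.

1248

Rearranging supply gives Qs = 2P - 360. In a free market, 2640 - 4P = 2P - 360 gives the equilibrium P* = 500, Q* = 640.
Because the floor (578) lies above the market-clearing price, it is binding.
At P = 578: Qd = 2640 - 4·578 = 328 and Qs = 2·578 - 360 = 796.
Producer surplus without the control is ½ · (500 - 180) · 640 = 102400.
With the floor, 328 units are sold at 578. The supply price at Q = 328 is 344, so PS = ½ · [(578 - 180) + (578 - 344)] · 328 = 103648.
Change in producer surplus = 103648 - 102400 = 1248.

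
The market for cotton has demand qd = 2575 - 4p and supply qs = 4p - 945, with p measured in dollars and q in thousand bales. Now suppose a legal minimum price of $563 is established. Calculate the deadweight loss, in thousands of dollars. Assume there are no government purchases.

Setting quantity demanded equal to quantity supplied, 2575 - 4p = 4p - 945, gives p* = 440 and q* = 815.
Since 563 > 440, the floor is binding.
At p = 563: qd = 2575 - 4·563 = 323 and qs = 4·563 - 945 = 1307.
Quantity traded falls to 323. At q = 323 the demand price is (2575 - 323)/4 = 563 and the supply price is (945 + 323)/4 = 317.
Deadweight loss = ½ · (563 - 317) · (815 - 323) = ½ · 246 · 492 = 60516.

60516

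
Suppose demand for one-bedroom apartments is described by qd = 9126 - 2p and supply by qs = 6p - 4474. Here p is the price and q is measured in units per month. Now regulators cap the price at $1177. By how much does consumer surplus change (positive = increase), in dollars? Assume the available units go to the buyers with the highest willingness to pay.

-1108237

Setting quantity demanded equal to quantity supplied, 9126 - 2p = 6p - 4474, gives p* = 1700 and q* = 5726.
Since 1177 < 1700, the ceiling is binding.
At p = 1177: qd = 9126 - 2·1177 = 6772 and qs = 6·1177 - 4474 = 2588.
Consumer surplus without the control is ½ · (4563 - 1700) · 5726 = 8196769.
With the ceiling, 2588 units are sold at 1177 (assume they go to the highest-value buyers). The demand price at q = 2588 is 3269, so CS = ½ · [(4563 - 1177) + (3269 - 1177)] · 2588 = 7088532.
Change in consumer surplus = 7088532 - 8196769 = -1108237.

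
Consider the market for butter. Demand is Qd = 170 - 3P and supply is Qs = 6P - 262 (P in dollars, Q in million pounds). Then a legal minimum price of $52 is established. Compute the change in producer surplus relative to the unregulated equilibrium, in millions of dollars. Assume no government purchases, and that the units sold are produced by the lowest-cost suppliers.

Setting quantity demanded equal to quantity supplied, 170 - 3P = 6P - 262, gives P* = 48 and Q* = 26.
Since 52 > 48, the floor is binding.
At P = 52: Qd = 170 - 3·52 = 14 and Qs = 6·52 - 262 = 50.
Producer surplus without the control is ½ · (48 - 131/3) · 26 = 169/3.
With the floor, 14 units are sold at 52. The supply price at Q = 14 is 46, so PS = ½ · [(52 - 131/3) + (52 - 46)] · 14 = 301/3.
Change in producer surplus = 301/3 - 169/3 = 44.

44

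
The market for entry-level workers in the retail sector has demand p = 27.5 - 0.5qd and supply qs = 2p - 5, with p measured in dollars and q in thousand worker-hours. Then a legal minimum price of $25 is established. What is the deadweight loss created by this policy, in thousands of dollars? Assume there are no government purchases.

200

Rearranging demand gives qd = 55 - 2p. Equilibrium: 55 - 2p = 2p - 5, so 60 = 4p and p* = 15, q* = 25.
Since 25 > 15, the floor is binding.
At p = 25: qd = 55 - 2·25 = 5 and qs = 2·25 - 5 = 45.
Quantity traded falls to 5. At q = 5 the demand price is (55 - 5)/2 = 25 and the supply price is (5 + 5)/2 = 5.
Deadweight loss = ½ · (25 - 5) · (25 - 5) = ½ · 20 · 20 = 200.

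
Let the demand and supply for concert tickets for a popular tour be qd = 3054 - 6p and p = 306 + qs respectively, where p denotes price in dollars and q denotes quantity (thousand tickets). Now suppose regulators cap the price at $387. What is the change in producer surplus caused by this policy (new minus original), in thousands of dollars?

Rearranging supply gives qs = p - 306. Equilibrium: 3054 - 6p = p - 306, so 3360 = 7p and p* = 480, q* = 174.
Since 387 < 480, the ceiling is binding.
At p = 387: qd = 3054 - 6·387 = 732 and qs = 387 - 306 = 81.
Producer surplus without the control is ½ · (480 - 306) · 174 = 15138.
With the ceiling, producers sell 81 units at 387, so PS = ½ · (387 - 306) · 81 = 3280.5.
Change in producer surplus = 3280.5 - 15138 = -11857.5.

-11857.5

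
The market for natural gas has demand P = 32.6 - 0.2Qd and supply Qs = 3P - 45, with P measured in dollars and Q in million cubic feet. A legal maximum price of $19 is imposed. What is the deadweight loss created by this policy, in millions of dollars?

Rearranging demand gives Qd = 163 - 5P. Setting quantity demanded equal to quantity supplied, 163 - 5P = 3P - 45, gives P* = 26 and Q* = 33.
The ceiling of 19 is below the equilibrium price 26, so it binds.
At P = 19: Qd = 163 - 5·19 = 68 and Qs = 3·19 - 45 = 12.
Quantity traded falls to 12. At Q = 12 the demand price is (163 - 12)/5 = 30.2 and the supply price is (45 + 12)/3 = 19.
Deadweight loss = ½ · (30.2 - 19) · (33 - 12) = ½ · 11.2 · 21 = 117.6.

117.6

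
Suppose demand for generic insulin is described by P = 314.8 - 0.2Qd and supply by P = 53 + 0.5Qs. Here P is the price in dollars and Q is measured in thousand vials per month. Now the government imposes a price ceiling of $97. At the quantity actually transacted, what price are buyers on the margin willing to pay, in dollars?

Rearranging demand gives Qd = 1574 - 5P; rearranging supply gives Qs = 2P - 106. In a free market, 1574 - 5P = 2P - 106 gives the equilibrium P* = 240, Q* = 374.
Since 97 < 240, the ceiling is binding.
At P = 97: Qd = 1574 - 5·97 = 1089 and Qs = 2·97 - 106 = 88.
Only 88 units reach the market. On the demand curve, the marginal buyer's willingness to pay at Q = 88 is (1574 - 88)/5 = 297.2.

297.2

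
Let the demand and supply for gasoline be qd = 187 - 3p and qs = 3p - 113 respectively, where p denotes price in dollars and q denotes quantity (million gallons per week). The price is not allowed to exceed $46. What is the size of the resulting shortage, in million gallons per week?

Without the control the market clears where 187 - 3p = 3p - 113, i.e. p* = 50 and q* = 37.
Because the ceiling (46) lies below the market-clearing price, it is binding.
At p = 46: qd = 187 - 3·46 = 49 and qs = 3·46 - 113 = 25.
Shortage = qd - qs = 49 - 25 = 24.

24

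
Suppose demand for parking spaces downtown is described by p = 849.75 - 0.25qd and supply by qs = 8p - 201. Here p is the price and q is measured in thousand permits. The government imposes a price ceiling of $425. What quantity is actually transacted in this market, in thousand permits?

Rearranging demand gives qd = 3399 - 4p. In a free market, 3399 - 4p = 8p - 201 gives the equilibrium p* = 300, q* = 2199.
The ceiling of 425 is above the equilibrium price 300, so it is not binding; the market clears at p* = 300, q* = 2199.

2199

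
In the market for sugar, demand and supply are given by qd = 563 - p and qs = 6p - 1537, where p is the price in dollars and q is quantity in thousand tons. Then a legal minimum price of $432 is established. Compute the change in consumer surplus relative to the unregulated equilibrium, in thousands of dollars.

-26004

Equilibrium: 563 - p = 6p - 1537, so 2100 = 7p and p* = 300, q* = 263.
Because the floor (432) lies above the market-clearing price, it is binding.
At p = 432: qd = 563 - 432 = 131 and qs = 6·432 - 1537 = 1055.
Consumer surplus without the control is ½ · (563 - 300) · 263 = 34584.5.
With the floor, consumers buy 131 units at 432, so CS = ½ · (563 - 432) · 131 = 8580.5.
Change in consumer surplus = 8580.5 - 34584.5 = -26004.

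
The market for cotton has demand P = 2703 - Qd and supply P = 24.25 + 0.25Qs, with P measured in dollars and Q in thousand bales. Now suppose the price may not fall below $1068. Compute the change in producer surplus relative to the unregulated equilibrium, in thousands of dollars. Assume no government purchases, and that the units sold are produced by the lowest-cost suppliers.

798322

Rearranging demand gives Qd = 2703 - P; rearranging supply gives Qs = 4P - 97. Equilibrium: 2703 - P = 4P - 97, so 2800 = 5P and P* = 560, Q* = 2143.
Since 1068 > 560, the floor is binding.
At P = 1068: Qd = 2703 - 1068 = 1635 and Qs = 4·1068 - 97 = 4175.
Producer surplus without the control is ½ · (560 - 24.25) · 2143 = 574056.125.
With the floor, 1635 units are sold at 1068. The supply price at Q = 1635 is 433, so PS = ½ · [(1068 - 24.25) + (1068 - 433)] · 1635 = 1372378.125.
Change in producer surplus = 1372378.125 - 574056.125 = 798322.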